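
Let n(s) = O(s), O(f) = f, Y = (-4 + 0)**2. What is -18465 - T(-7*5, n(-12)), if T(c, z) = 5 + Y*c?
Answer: -17910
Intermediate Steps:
Y = 16 (Y = (-4)**2 = 16)
n(s) = s
T(c, z) = 5 + 16*c
-18465 - T(-7*5, n(-12)) = -18465 - (5 + 16*(-7*5)) = -18465 - (5 + 16*(-35)) = -18465 - (5 - 560) = -18465 - 1*(-555) = -18465 + 555 = -17910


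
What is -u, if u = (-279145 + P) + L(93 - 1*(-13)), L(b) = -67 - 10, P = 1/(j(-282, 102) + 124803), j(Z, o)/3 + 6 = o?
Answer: 34928159201/125091 ≈ 2.7922e+5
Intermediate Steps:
j(Z, o) = -18 + 3*o
P = 1/125091 (P = 1/((-18 + 3*102) + 124803) = 1/((-18 + 306) + 124803) = 1/(288 + 124803) = 1/125091 ≈ 7.9942e-6)
L(b) = -77
u = -34928159201/125091 (u = (-279145 + 1/125091) - 77 = -34918527194/125091 - 77 = -34928159201/125091 ≈ -2.7922e+5)
-u = -1*(-34928159201/125091) = 34928159201/125091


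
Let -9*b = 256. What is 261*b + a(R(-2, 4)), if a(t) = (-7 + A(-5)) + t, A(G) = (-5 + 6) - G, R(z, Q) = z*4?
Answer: -7433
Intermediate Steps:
R(z, Q) = 4*z
b = -256/9 (b = -⅑*256 = -256/9 ≈ -28.444)
A(G) = 1 - G
a(t) = -1 + t (a(t) = (-7 + (1 - 1*(-5))) + t = (-7 + (1 + 5)) + t = (-7 + 6) + t = -1 + t)
261*b + a(R(-2, 4)) = 261*(-256/9) + (-1 + 4*(-2)) = -7424 + (-1 - 8) = -7424 - 9 = -7433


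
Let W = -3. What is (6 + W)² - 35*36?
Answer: -1251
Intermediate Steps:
(6 + W)² - 35*36 = (6 - 3)² - 35*36 = 3² - 1260 = 9 - 1260 = -1251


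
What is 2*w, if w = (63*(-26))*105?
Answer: -343980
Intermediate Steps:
w = -171990 (w = -1638*105 = -171990)
2*w = 2*(-171990) = -343980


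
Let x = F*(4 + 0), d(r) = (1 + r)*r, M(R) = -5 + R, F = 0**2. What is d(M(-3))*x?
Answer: 0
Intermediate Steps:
F = 0
d(r) = r*(1 + r)
x = 0 (x = 0*(4 + 0) = 0*4 = 0)
d(M(-3))*x = ((-5 - 3)*(1 + (-5 - 3)))*0 = -8*(1 - 8)*0 = -8*(-7)*0 = 56*0 = 0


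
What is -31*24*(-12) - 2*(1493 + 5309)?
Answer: -4676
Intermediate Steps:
-31*24*(-12) - 2*(1493 + 5309) = -744*(-12) - 2*6802 = 8928 - 1*13604 = 8928 - 13604 = -4676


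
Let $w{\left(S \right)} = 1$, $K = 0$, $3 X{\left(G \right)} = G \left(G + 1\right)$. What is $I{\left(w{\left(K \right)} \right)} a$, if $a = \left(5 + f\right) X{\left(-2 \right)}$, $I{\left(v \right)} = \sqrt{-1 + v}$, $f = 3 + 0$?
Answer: $0$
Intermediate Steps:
$f = 3$
$X{\left(G \right)} = \frac{G \left(1 + G\right)}{3}$ ($X{\left(G \right)} = \frac{G \left(G + 1\right)}{3} = \frac{G \left(1 + G\right)}{3}$)
$a = \frac{16}{3}$ ($a = \left(5 + 3\right) \frac{1}{3} \left(-2\right) \left(1 - 2\right) = 8 \cdot \frac{1}{3} \left(-2\right) \left(-1\right) = 8 \cdot \frac{2}{3} = \frac{16}{3} \approx 5.3333$)
$I{\left(w{\left(K \right)} \right)} a = \sqrt{-1 + 1} \cdot \frac{16}{3} = \sqrt{0} \cdot \frac{16}{3} = 0 \cdot \frac{16}{3} = 0$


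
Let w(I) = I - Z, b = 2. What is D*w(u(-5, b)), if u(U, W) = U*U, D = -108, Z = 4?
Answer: -2268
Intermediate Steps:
u(U, W) = U**2
w(I) = -4 + I (w(I) = I - 1*4 = I - 4 = -4 + I)
D*w(u(-5, b)) = -108*(-4 + (-5)**2) = -108*(-4 + 25) = -108*21 = -2268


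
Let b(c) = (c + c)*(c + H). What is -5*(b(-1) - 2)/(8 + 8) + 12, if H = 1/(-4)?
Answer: 379/32 ≈ 11.844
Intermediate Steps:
H = -¼ ≈ -0.25000
b(c) = 2*c*(-¼ + c) (b(c) = (c + c)*(c - ¼) = (2*c)*(-¼ + c) = 2*c*(-¼ + c))
-5*(b(-1) - 2)/(8 + 8) + 12 = -5*((½)*(-1)*(-1 + 4*(-1)) - 2)/(8 + 8) + 12 = -5*((½)*(-1)*(-1 - 4) - 2)/16 + 12 = -5*((½)*(-1)*(-5) - 2)/16 + 12 = -5*(5/2 - 2)/16 + 12 = -5/(2*16) + 12 = -5*1/32 + 12 = -5/32 + 12 = 379/32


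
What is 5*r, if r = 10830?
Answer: 54150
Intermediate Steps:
5*r = 5*10830 = 54150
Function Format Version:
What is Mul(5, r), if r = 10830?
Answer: 54150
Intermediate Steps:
Mul(5, r) = Mul(5, 10830) = 54150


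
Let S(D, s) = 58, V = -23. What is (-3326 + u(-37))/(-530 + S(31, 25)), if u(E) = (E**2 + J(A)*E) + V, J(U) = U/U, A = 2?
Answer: 2017/472 ≈ 4.2733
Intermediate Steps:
J(U) = 1
u(E) = -23 + E + E**2 (u(E) = (E**2 + 1*E) - 23 = (E**2 + E) - 23 = (E + E**2) - 23 = -23 + E + E**2)
(-3326 + u(-37))/(-530 + S(31, 25)) = (-3326 + (-23 - 37 + (-37)**2))/(-530 + 58) = (-3326 + (-23 - 37 + 1369))/(-472) = (-3326 + 1309)*(-1/472) = -2017*(-1/472) = 2017/472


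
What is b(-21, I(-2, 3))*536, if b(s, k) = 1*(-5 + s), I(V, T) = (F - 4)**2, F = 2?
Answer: -13936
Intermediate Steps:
I(V, T) = 4 (I(V, T) = (2 - 4)**2 = (-2)**2 = 4)
b(s, k) = -5 + s
b(-21, I(-2, 3))*536 = (-5 - 21)*536 = -26*536 = -13936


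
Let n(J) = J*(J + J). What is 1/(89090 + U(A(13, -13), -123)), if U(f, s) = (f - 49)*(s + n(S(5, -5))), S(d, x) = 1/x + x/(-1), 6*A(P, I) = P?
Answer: 50/4634621 ≈ 1.0788e-5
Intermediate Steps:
A(P, I) = P/6
S(d, x) = 1/x - x (S(d, x) = 1/x + x*(-1) = 1/x - x)
n(J) = 2*J² (n(J) = J*(2*J) = 2*J²)
U(f, s) = (-49 + f)*(1152/25 + s) (U(f, s) = (f - 49)*(s + 2*(1/(-5) - 1*(-5))²) = (-49 + f)*(s + 2*(-⅕ + 5)²) = (-49 + f)*(s + 2*(24/5)²) = (-49 + f)*(s + 2*(576/25)) = (-49 + f)*(s + 1152/25) = (-49 + f)*(1152/25 + s))
1/(89090 + U(A(13, -13), -123)) = 1/(89090 + (-56448/25 - 49*(-123) + 1152*((⅙)*13)/25 + ((⅙)*13)*(-123))) = 1/(89090 + (-56448/25 + 6027 + (1152/25)*(13/6) + (13/6)*(-123))) = 1/(89090 + (-56448/25 + 6027 + 2496/25 - 533/2)) = 1/(89090 + 180121/50) = 1/(4634621/50) = 50/4634621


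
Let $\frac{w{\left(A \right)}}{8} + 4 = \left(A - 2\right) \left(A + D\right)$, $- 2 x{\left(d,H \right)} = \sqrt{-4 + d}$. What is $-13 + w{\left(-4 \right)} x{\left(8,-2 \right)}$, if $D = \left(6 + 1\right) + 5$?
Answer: $403$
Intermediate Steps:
$D = 12$ ($D = 7 + 5 = 12$)
$x{\left(d,H \right)} = - \frac{\sqrt{-4 + d}}{2}$
$w{\left(A \right)} = -32 + 8 \left(-2 + A\right) \left(12 + A\right)$ ($w{\left(A \right)} = -32 + 8 \left(A - 2\right) \left(A + 12\right) = -32 + 8 \left(-2 + A\right) \left(12 + A\right)$)
$-13 + w{\left(-4 \right)} x{\left(8,-2 \right)} = -13 + \left(-224 + 8 \left(-4\right)^{2} + 80 \left(-4\right)\right) \left(- \frac{\sqrt{-4 + 8}}{2}\right) = -13 + \left(-224 + 8 \cdot 16 - 320\right) \left(- \frac{\sqrt{4}}{2}\right) = -13 + \left(-224 + 128 - 320\right) \left(\left(- \frac{1}{2}\right) 2\right) = -13 - -416 = -13 + 416 = 403$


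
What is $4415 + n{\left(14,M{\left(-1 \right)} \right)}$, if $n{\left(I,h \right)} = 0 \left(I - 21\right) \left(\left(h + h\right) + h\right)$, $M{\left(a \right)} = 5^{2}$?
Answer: $4415$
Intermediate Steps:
$M{\left(a \right)} = 25$
$n{\left(I,h \right)} = 0$ ($n{\left(I,h \right)} = 0 \left(-21 + I\right) \left(2 h + h\right) = 0 \left(-21 + I\right) 3 h = 0 \cdot 3 h \left(-21 + I\right) = 0$)
$4415 + n{\left(14,M{\left(-1 \right)} \right)} = 4415 + 0 = 4415$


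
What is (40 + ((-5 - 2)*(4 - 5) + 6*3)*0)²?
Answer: 1600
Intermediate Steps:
(40 + ((-5 - 2)*(4 - 5) + 6*3)*0)² = (40 + (-7*(-1) + 18)*0)² = (40 + (7 + 18)*0)² = (40 + 25*0)² = (40 + 0)² = 40² = 1600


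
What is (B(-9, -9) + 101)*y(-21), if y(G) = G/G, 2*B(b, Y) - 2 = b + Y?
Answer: 93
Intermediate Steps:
B(b, Y) = 1 + Y/2 + b/2 (B(b, Y) = 1 + (b + Y)/2 = 1 + (Y + b)/2 = 1 + (Y/2 + b/2) = 1 + Y/2 + b/2)
y(G) = 1
(B(-9, -9) + 101)*y(-21) = ((1 + (½)*(-9) + (½)*(-9)) + 101)*1 = ((1 - 9/2 - 9/2) + 101)*1 = (-8 + 101)*1 = 93*1 = 93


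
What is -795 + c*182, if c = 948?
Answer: 171741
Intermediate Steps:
-795 + c*182 = -795 + 948*182 = -795 + 172536 = 171741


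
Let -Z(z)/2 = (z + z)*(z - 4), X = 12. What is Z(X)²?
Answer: 147456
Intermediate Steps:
Z(z) = -4*z*(-4 + z) (Z(z) = -2*(z + z)*(z - 4) = -2*2*z*(-4 + z) = -4*z*(-4 + z))
Z(X)² = (4*12*(4 - 1*12))² = (4*12*(4 - 12))² = (4*12*(-8))² = (-384)² = 147456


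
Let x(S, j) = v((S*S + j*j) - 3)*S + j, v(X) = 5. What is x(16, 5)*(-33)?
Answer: -2805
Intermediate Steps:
x(S, j) = j + 5*S (x(S, j) = 5*S + j = j + 5*S)
x(16, 5)*(-33) = (5 + 5*16)*(-33) = (5 + 80)*(-33) = 85*(-33) = -2805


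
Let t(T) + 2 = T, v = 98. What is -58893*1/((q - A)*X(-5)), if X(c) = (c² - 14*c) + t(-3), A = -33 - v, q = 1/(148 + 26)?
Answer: -569299/113975 ≈ -4.9949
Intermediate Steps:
q = 1/174 ≈ 0.0057471
A = -131 (A = -33 - 1*98 = -33 - 98 = -131)
t(T) = -2 + T
X(c) = -5 + c² - 14*c (X(c) = (c² - 14*c) + (-2 - 3) = (c² - 14*c) - 5 = -5 + c² - 14*c)
-58893*1/((q - A)*X(-5)) = -58893*1/((1/174 - 1*(-131))*(-5 + (-5)² - 14*(-5))) = -58893*1/((1/174 + 131)*(-5 + 25 + 70)) = -58893/(90*(22795/174)) = -58893/341925/29 = -58893*29/341925 = -569299/113975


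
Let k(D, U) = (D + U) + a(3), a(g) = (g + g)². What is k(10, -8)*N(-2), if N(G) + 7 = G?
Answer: -342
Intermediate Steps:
N(G) = -7 + G
a(g) = 4*g² (a(g) = (2*g)² = 4*g²)
k(D, U) = 36 + D + U (k(D, U) = (D + U) + 4*3² = (D + U) + 4*9 = (D + U) + 36 = 36 + D + U)
k(10, -8)*N(-2) = (36 + 10 - 8)*(-7 - 2) = 38*(-9) = -342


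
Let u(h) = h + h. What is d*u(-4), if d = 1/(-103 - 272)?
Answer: 8/375 ≈ 0.021333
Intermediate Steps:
u(h) = 2*h
d = -1/375 (d = 1/(-375) = -1/375 ≈ -0.0026667)
d*u(-4) = -2*(-4)/375 = -1/375*(-8) = 8/375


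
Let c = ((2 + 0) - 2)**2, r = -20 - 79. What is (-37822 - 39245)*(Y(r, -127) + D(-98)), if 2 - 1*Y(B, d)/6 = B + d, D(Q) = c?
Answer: -105427656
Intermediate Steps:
r = -99
c = 0 (c = (2 - 2)**2 = 0**2 = 0)
D(Q) = 0
Y(B, d) = 12 - 6*B - 6*d (Y(B, d) = 12 - 6*(B + d) = 12 + (-6*B - 6*d) = 12 - 6*B - 6*d)
(-37822 - 39245)*(Y(r, -127) + D(-98)) = (-37822 - 39245)*((12 - 6*(-99) - 6*(-127)) + 0) = -77067*((12 + 594 + 762) + 0) = -77067*(1368 + 0) = -77067*1368 = -105427656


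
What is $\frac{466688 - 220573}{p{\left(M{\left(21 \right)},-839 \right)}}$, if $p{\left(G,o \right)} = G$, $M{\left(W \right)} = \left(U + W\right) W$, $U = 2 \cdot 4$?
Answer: $\frac{246115}{609} \approx 404.13$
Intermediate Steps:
$U = 8$
$M{\left(W \right)} = W \left(8 + W\right)$ ($M{\left(W \right)} = \left(8 + W\right) W = W \left(8 + W\right)$)
$\frac{466688 - 220573}{p{\left(M{\left(21 \right)},-839 \right)}} = \frac{466688 - 220573}{21 \left(8 + 21\right)} = \frac{466688 - 220573}{21 \cdot 29} = \frac{246115}{609}$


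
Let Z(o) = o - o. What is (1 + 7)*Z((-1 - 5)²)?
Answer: 0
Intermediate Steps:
Z(o) = 0
(1 + 7)*Z((-1 - 5)²) = (1 + 7)*0 = 8*0 = 0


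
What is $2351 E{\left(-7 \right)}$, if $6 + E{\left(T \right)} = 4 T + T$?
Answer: $-96391$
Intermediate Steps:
$E{\left(T \right)} = -6 + 5 T$ ($E{\left(T \right)} = -6 + \left(4 T + T\right) = -6 + 5 T$)
$2351 E{\left(-7 \right)} = 2351 \left(-6 + 5 \left(-7\right)\right) = 2351 \left(-6 - 35\right) = 2351 \left(-41\right) = -96391$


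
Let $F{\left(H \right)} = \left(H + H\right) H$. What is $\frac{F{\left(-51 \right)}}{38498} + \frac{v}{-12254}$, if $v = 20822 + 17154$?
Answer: $- \frac{349563685}{117938623} \approx -2.9639$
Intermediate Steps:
$F{\left(H \right)} = 2 H^{2}$ ($F{\left(H \right)} = 2 H H = 2 H^{2}$)
$v = 37976$
$\frac{F{\left(-51 \right)}}{38498} + \frac{v}{-12254} = \frac{2 \left(-51\right)^{2}}{38498} + \frac{37976}{-12254} = 2 \cdot 2601 \cdot \frac{1}{38498} + 37976 \left(- \frac{1}{12254}\right) = 5202 \cdot \frac{1}{38498} - \frac{18988}{6127} = \frac{2601}{19249} - \frac{18988}{6127} = - \frac{349563685}{117938623}$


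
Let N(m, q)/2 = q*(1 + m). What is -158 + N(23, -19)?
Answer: -1070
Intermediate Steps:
N(m, q) = 2*q*(1 + m) (N(m, q) = 2*(q*(1 + m)) = 2*q*(1 + m))
-158 + N(23, -19) = -158 + 2*(-19)*(1 + 23) = -158 + 2*(-19)*24 = -158 - 912 = -1070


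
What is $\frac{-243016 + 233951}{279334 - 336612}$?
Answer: $\frac{9065}{57278} \approx 0.15826$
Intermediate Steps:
$\frac{-243016 + 233951}{279334 - 336612} = - \frac{9065}{-57278} = \left(-9065\right) \left(- \frac{1}{57278}\right) = \frac{9065}{57278}$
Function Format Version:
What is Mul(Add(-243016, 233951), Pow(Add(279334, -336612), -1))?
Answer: Rational(9065, 57278) ≈ 0.15826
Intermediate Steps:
Mul(Add(-243016, 233951), Pow(Add(279334, -336612), -1)) = Mul(-9065, Pow(-57278, -1)) = Mul(-9065, Rational(-1, 57278)) = Rational(9065, 57278)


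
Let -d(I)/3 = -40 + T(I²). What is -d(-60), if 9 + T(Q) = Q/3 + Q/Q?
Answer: 3456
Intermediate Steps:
T(Q) = -8 + Q/3 (T(Q) = -9 + (Q/3 + Q/Q) = -9 + (Q*(⅓) + 1) = -9 + (Q/3 + 1) = -9 + (1 + Q/3) = -8 + Q/3)
d(I) = 144 - I² (d(I) = -3*(-40 + (-8 + I²/3)) = -3*(-48 + I²/3) = 144 - I²)
-d(-60) = -(144 - 1*(-60)²) = -(144 - 1*3600) = -(144 - 3600) = -1*(-3456) = 3456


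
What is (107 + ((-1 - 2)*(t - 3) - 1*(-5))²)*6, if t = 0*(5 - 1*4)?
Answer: 1818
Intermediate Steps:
t = 0 (t = 0*(5 - 4) = 0*1 = 0)
(107 + ((-1 - 2)*(t - 3) - 1*(-5))²)*6 = (107 + ((-1 - 2)*(0 - 3) - 1*(-5))²)*6 = (107 + (-3*(-3) + 5)²)*6 = (107 + (9 + 5)²)*6 = (107 + 14²)*6 = (107 + 196)*6 = 303*6 = 1818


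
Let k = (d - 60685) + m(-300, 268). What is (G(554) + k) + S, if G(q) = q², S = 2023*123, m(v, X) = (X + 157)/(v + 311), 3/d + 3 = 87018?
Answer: 157963695436/319055 ≈ 4.9510e+5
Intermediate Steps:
d = 1/29005 (d = 3/(-3 + 87018) = 3/87015 = 3*(1/87015) = 1/29005 ≈ 3.4477e-5)
m(v, X) = (157 + X)/(311 + v)
S = 248829
k = -19349525539/319055 (k = (1/29005 - 60685) + (157 + 268)/(311 - 300) = -1760168424/29005 + 425/11 = -19349525539/319055 ≈ -60646.)
(G(554) + k) + S = (554² - 19349525539/319055) + 248829 = (306916 - 19349525539/319055) + 248829 = 78573558841/319055 + 248829 = 157963695436/319055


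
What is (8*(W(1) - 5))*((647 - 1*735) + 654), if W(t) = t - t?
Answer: -22640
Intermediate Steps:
W(t) = 0
(8*(W(1) - 5))*((647 - 1*735) + 654) = (8*(0 - 5))*((647 - 1*735) + 654) = (8*(-5))*((647 - 735) + 654) = -40*(-88 + 654) = -40*566 = -22640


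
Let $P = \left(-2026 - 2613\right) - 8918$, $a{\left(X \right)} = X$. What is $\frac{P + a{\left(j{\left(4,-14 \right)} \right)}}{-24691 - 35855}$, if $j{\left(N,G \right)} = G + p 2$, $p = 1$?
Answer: $\frac{4523}{20182} \approx 0.22411$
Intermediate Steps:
$j{\left(N,G \right)} = 2 + G$ ($j{\left(N,G \right)} = G + 1 \cdot 2 = G + 2 = 2 + G$)
$P = -13557$ ($P = -4639 - 8918 = -13557$)
$\frac{P + a{\left(j{\left(4,-14 \right)} \right)}}{-24691 - 35855} = \frac{-13557 + \left(2 - 14\right)}{-24691 - 35855} = \frac{-13557 - 12}{-60546} = \left(-13569\right) \left(- \frac{1}{60546}\right) = \frac{4523}{20182}$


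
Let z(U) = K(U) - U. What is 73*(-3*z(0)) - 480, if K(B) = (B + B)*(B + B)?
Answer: -480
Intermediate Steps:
K(B) = 4*B² (K(B) = (2*B)*(2*B) = 4*B²)
z(U) = -U + 4*U² (z(U) = 4*U² - U = -U + 4*U²)
73*(-3*z(0)) - 480 = 73*(-0*(-1 + 4*0)) - 480 = 73*(-0*(-1 + 0)) - 480 = 73*(-0*(-1)) - 480 = 73*(-3*0) - 480 = 73*0 - 480 = 0 - 480 = -480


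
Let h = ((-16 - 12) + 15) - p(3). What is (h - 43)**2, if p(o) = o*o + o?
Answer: 4624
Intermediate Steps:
p(o) = o + o**2 (p(o) = o**2 + o = o + o**2)
h = -25 (h = ((-16 - 12) + 15) - 3*(1 + 3) = (-28 + 15) - 3*4 = -13 - 1*12 = -13 - 12 = -25)
(h - 43)**2 = (-25 - 43)**2 = (-68)**2 = 4624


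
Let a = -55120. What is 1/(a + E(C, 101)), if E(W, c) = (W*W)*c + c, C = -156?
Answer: 1/2402917 ≈ 4.1616e-7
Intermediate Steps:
E(W, c) = c + c*W² (E(W, c) = W²*c + c = c*W² + c = c + c*W²)
1/(a + E(C, 101)) = 1/(-55120 + 101*(1 + (-156)²)) = 1/(-55120 + 101*(1 + 24336)) = 1/(-55120 + 101*24337) = 1/(-55120 + 2458037) = 1/2402917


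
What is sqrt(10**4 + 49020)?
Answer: 2*sqrt(14755) ≈ 242.94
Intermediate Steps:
sqrt(10**4 + 49020) = sqrt(10000 + 49020) = sqrt(59020) = 2*sqrt(14755)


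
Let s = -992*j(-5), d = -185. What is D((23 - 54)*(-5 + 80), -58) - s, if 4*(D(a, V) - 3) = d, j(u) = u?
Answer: -20013/4 ≈ -5003.3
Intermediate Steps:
D(a, V) = -173/4 (D(a, V) = 3 + (¼)*(-185) = 3 - 185/4 = -173/4)
s = 4960 (s = -992*(-5) = 4960)
D((23 - 54)*(-5 + 80), -58) - s = -173/4 - 1*4960 = -173/4 - 4960 = -20013/4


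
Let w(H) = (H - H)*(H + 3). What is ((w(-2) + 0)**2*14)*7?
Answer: 0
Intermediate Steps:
w(H) = 0 (w(H) = 0*(3 + H) = 0)
((w(-2) + 0)**2*14)*7 = ((0 + 0)**2*14)*7 = (0**2*14)*7 = (0*14)*7 = 0*7 = 0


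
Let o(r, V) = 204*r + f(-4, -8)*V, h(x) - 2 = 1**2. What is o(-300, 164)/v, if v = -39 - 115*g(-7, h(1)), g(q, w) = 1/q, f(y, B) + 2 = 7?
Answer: 211330/79 ≈ 2675.1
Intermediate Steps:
h(x) = 3 (h(x) = 2 + 1**2 = 2 + 1 = 3)
f(y, B) = 5 (f(y, B) = -2 + 7 = 5)
o(r, V) = 5*V + 204*r (o(r, V) = 204*r + 5*V = 5*V + 204*r)
v = -158/7 (v = -39 - 115/(-7) = -39 - 115*(-1/7) = -39 + 115/7 = -158/7 ≈ -22.571)
o(-300, 164)/v = (5*164 + 204*(-300))/(-158/7) = (820 - 61200)*(-7/158) = -60380*(-7/158) = 211330/79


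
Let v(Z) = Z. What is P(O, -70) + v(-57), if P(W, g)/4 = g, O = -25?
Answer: -337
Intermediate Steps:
P(W, g) = 4*g
P(O, -70) + v(-57) = 4*(-70) - 57 = -280 - 57 = -337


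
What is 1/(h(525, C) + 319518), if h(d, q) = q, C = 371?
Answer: 1/319889 ≈ 3.1261e-6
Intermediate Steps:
1/(h(525, C) + 319518) = 1/(371 + 319518) = 1/319889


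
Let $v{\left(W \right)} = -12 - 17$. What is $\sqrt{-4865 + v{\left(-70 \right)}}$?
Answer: $i \sqrt{4894} \approx 69.957 i$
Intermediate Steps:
$v{\left(W \right)} = -29$
$\sqrt{-4865 + v{\left(-70 \right)}} = \sqrt{-4865 - 29} = \sqrt{-4894} = i \sqrt{4894}$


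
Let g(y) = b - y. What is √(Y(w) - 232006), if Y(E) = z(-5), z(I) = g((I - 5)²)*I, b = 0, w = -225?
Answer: I*√231506 ≈ 481.15*I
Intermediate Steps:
g(y) = -y (g(y) = 0 - y = -y)
z(I) = -I*(-5 + I)² (z(I) = (-(I - 5)²)*I = (-(-5 + I)²)*I = -I*(-5 + I)²)
Y(E) = 500 (Y(E) = -1*(-5)*(-5 - 5)² = -1*(-5)*(-10)² = -1*(-5)*100 = 500)
√(Y(w) - 232006) = √(500 - 232006) = √(-231506) = I*√231506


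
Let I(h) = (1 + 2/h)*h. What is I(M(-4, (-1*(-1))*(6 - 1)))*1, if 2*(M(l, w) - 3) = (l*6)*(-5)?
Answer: 65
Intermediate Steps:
M(l, w) = 3 - 15*l (M(l, w) = 3 + ((l*6)*(-5))/2 = 3 + ((6*l)*(-5))/2 = 3 + (-30*l)/2 = 3 - 15*l)
I(h) = h*(1 + 2/h)
I(M(-4, (-1*(-1))*(6 - 1)))*1 = (2 + (3 - 15*(-4)))*1 = (2 + (3 + 60))*1 = (2 + 63)*1 = 65*1 = 65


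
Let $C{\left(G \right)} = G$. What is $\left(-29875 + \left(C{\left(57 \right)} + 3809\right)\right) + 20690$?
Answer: $-5319$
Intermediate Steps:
$\left(-29875 + \left(C{\left(57 \right)} + 3809\right)\right) + 20690 = \left(-29875 + \left(57 + 3809\right)\right) + 20690 = \left(-29875 + 3866\right) + 20690 = -26009 + 20690 = -5319$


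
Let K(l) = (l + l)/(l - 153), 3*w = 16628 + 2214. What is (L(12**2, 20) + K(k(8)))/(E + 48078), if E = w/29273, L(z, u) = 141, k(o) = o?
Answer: 1794054351/612216204980 ≈ 0.0029304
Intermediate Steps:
w = 18842/3 (w = (16628 + 2214)/3 = (1/3)*18842 = 18842/3 ≈ 6280.7)
E = 18842/87819 (E = (18842/3)/29273 = (18842/3)*(1/29273) = 18842/87819 ≈ 0.21456)
K(l) = 2*l/(-153 + l) (K(l) = (2*l)/(-153 + l) = 2*l/(-153 + l))
(L(12**2, 20) + K(k(8)))/(E + 48078) = (141 + 2*8/(-153 + 8))/(18842/87819 + 48078) = (141 + 2*8/(-145))/(4222180724/87819) = (141 + 2*8*(-1/145))*(87819/4222180724) = (141 - 16/145)*(87819/4222180724) = (20429/145)*(87819/4222180724) = 1794054351/612216204980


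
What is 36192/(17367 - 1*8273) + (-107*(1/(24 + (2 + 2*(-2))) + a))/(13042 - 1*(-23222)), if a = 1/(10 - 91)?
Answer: 1169379113797/293838271056 ≈ 3.9797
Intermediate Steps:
a = -1/81 (a = 1/(-81) = -1/81 ≈ -0.012346)
36192/(17367 - 1*8273) + (-107*(1/(24 + (2 + 2*(-2))) + a))/(13042 - 1*(-23222)) = 36192/(17367 - 1*8273) + (-107*(1/(24 + (2 + 2*(-2))) - 1/81))/(13042 - 1*(-23222)) = 36192/(17367 - 8273) + (-107*(1/(24 + (2 - 4)) - 1/81))/(13042 + 23222) = 36192/9094 - 107*(1/(24 - 2) - 1/81)/36264 = 36192*(1/9094) - 107*(1/22 - 1/81)*(1/36264) = 18096/4547 - 107*(1/22 - 1/81)*(1/36264) = 18096/4547 - 107*59/1782*(1/36264) = 18096/4547 - 6313/1782*1/36264 = 18096/4547 - 6313/64622448 = 1169379113797/293838271056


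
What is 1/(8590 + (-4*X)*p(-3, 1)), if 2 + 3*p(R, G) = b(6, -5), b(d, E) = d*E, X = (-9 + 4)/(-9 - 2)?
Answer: 33/284110 ≈ 0.00011615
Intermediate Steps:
X = 5/11 (X = -5/(-11) = -5*(-1/11) = 5/11 ≈ 0.45455)
b(d, E) = E*d
p(R, G) = -32/3 (p(R, G) = -2/3 + (-5*6)/3 = -2/3 + (1/3)*(-30) = -2/3 - 10 = -32/3)
1/(8590 + (-4*X)*p(-3, 1)) = 1/(8590 - 4*5/11*(-32/3)) = 1/(8590 - 20/11*(-32/3)) = 1/(8590 + 640/33) = 1/(284110/33) = 33/284110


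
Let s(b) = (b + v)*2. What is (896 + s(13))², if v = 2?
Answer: 857476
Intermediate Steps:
s(b) = 4 + 2*b (s(b) = (b + 2)*2 = (2 + b)*2 = 4 + 2*b)
(896 + s(13))² = (896 + (4 + 2*13))² = (896 + (4 + 26))² = (896 + 30)² = 926² = 857476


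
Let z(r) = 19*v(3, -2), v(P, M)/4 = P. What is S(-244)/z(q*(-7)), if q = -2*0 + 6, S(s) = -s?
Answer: 61/57 ≈ 1.0702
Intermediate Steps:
q = 6 (q = 0 + 6 = 6)
v(P, M) = 4*P
z(r) = 228 (z(r) = 19*(4*3) = 19*12 = 228)
S(-244)/z(q*(-7)) = -1*(-244)/228 = 244*(1/228) = 61/57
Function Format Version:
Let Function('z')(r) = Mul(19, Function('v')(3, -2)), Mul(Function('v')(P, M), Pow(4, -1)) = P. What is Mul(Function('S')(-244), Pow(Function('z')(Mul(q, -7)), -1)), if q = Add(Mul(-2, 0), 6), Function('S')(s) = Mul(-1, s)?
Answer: Rational(61, 57) ≈ 1.0702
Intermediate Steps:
q = 6 (q = Add(0, 6) = 6)
Function('v')(P, M) = Mul(4, P)
Function('z')(r) = 228 (Function('z')(r) = Mul(19, Mul(4, 3)) = Mul(19, 12) = 228)
Mul(Function('S')(-244), Pow(Function('z')(Mul(q, -7)), -1)) = Mul(Mul(-1, -244), Pow(228, -1)) = Mul(244, Rational(1, 228)) = Rational(61, 57)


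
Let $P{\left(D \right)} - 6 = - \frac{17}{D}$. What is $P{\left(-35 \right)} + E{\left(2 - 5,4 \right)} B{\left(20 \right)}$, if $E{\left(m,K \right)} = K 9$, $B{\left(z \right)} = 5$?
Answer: $\frac{6527}{35} \approx 186.49$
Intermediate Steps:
$P{\left(D \right)} = 6 - \frac{17}{D}$
$E{\left(m,K \right)} = 9 K$
$P{\left(-35 \right)} + E{\left(2 - 5,4 \right)} B{\left(20 \right)} = \left(6 - \frac{17}{-35}\right) + 9 \cdot 4 \cdot 5 = \left(6 - - \frac{17}{35}\right) + 36 \cdot 5 = \left(6 + \frac{17}{35}\right) + 180 = \frac{227}{35} + 180 = \frac{6527}{35}$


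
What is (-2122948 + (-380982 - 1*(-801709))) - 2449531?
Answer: -4151752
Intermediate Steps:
(-2122948 + (-380982 - 1*(-801709))) - 2449531 = (-2122948 + (-380982 + 801709)) - 2449531 = (-2122948 + 420727) - 2449531 = -1702221 - 2449531 = -4151752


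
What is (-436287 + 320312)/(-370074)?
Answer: 115975/370074 ≈ 0.31338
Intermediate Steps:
(-436287 + 320312)/(-370074) = -115975*(-1/370074) = 115975/370074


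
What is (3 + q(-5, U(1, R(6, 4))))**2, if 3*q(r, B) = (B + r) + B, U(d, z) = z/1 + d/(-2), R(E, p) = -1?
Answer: 1/9 ≈ 0.11111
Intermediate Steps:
U(d, z) = z - d/2 (U(d, z) = z*1 + d*(-1/2) = z - d/2)
q(r, B) = r/3 + 2*B/3 (q(r, B) = ((B + r) + B)/3 = (r + 2*B)/3 = r/3 + 2*B/3)
(3 + q(-5, U(1, R(6, 4))))**2 = (3 + ((1/3)*(-5) + 2*(-1 - 1/2*1)/3))**2 = (3 + (-5/3 + 2*(-1 - 1/2)/3))**2 = (3 + (-5/3 + (2/3)*(-3/2)))**2 = (3 + (-5/3 - 1))**2 = (3 - 8/3)**2 = (1/3)**2 = 1/9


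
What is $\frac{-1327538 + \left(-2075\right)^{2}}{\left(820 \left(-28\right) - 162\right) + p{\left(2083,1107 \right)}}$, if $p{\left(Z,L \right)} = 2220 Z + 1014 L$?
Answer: $\frac{2978087}{5723636} \approx 0.52031$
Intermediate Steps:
$p{\left(Z,L \right)} = 1014 L + 2220 Z$
$\frac{-1327538 + \left(-2075\right)^{2}}{\left(820 \left(-28\right) - 162\right) + p{\left(2083,1107 \right)}} = \frac{-1327538 + \left(-2075\right)^{2}}{\left(820 \left(-28\right) - 162\right) + \left(1014 \cdot 1107 + 2220 \cdot 2083\right)} = \frac{-1327538 + 4305625}{\left(-22960 - 162\right) + \left(1122498 + 4624260\right)} = \frac{2978087}{-23122 + 5746758} = \frac{2978087}{5723636}$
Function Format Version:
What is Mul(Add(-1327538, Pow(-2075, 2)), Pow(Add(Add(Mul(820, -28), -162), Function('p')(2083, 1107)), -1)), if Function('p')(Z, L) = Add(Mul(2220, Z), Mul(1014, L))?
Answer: Rational(2978087, 5723636) ≈ 0.52031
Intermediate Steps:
Function('p')(Z, L) = Add(Mul(1014, L), Mul(2220, Z))
Mul(Add(-1327538, Pow(-2075, 2)), Pow(Add(Add(Mul(820, -28), -162), Function('p')(2083, 1107)), -1)) = Mul(Add(-1327538, Pow(-2075, 2)), Pow(Add(Add(Mul(820, -28), -162), Add(Mul(1014, 1107), Mul(2220, 2083))), -1)) = Mul(Add(-1327538, 4305625), Pow(Add(Add(-22960, -162), Add(1122498, 4624260)), -1)) = Mul(2978087, Pow(Add(-23122, 5746758), -1)) = Mul(2978087, Pow(5723636, -1)) = Mul(2978087, Rational(1, 5723636)) = Rational(2978087, 5723636)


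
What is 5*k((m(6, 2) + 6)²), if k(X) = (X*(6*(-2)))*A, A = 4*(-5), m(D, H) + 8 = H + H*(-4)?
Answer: 76800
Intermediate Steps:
m(D, H) = -8 - 3*H (m(D, H) = -8 + (H + H*(-4)) = -8 + (H - 4*H) = -8 - 3*H)
A = -20
k(X) = 240*X (k(X) = (X*(6*(-2)))*(-20) = (X*(-12))*(-20) = -12*X*(-20) = 240*X)
5*k((m(6, 2) + 6)²) = 5*(240*((-8 - 3*2) + 6)²) = 5*(240*((-8 - 6) + 6)²) = 5*(240*(-14 + 6)²) = 5*(240*(-8)²) = 5*(240*64) = 5*15360 = 76800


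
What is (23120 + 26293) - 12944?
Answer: 36469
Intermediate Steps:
(23120 + 26293) - 12944 = 49413 - 12944 = 36469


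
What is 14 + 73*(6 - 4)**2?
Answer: 306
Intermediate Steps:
14 + 73*(6 - 4)**2 = 14 + 73*2**2 = 14 + 73*4 = 14 + 292 = 306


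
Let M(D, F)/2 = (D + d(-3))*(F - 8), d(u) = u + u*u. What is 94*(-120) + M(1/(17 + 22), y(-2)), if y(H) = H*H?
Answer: -441800/39 ≈ -11328.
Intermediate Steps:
d(u) = u + u**2
y(H) = H**2
M(D, F) = 2*(-8 + F)*(6 + D) (M(D, F) = 2*((D - 3*(1 - 3))*(F - 8)) = 2*((D - 3*(-2))*(-8 + F)) = 2*((D + 6)*(-8 + F)) = 2*((6 + D)*(-8 + F)) = 2*((-8 + F)*(6 + D)) = 2*(-8 + F)*(6 + D))
94*(-120) + M(1/(17 + 22), y(-2)) = 94*(-120) + (-96 - 16/(17 + 22) + 12*(-2)**2 + 2*(-2)**2/(17 + 22)) = -11280 + (-96 - 16/39 + 12*4 + 2*4/39) = -11280 + (-96 - 16*1/39 + 48 + 2*(1/39)*4) = -11280 + (-96 - 16/39 + 48 + 8/39) = -11280 - 1880/39 = -441800/39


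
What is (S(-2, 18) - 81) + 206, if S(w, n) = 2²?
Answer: 129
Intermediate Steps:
S(w, n) = 4
(S(-2, 18) - 81) + 206 = (4 - 81) + 206 = -77 + 206 = 129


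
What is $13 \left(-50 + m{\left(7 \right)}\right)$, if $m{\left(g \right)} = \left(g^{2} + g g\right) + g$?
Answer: $715$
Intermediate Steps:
$m{\left(g \right)} = g + 2 g^{2}$ ($m{\left(g \right)} = \left(g^{2} + g^{2}\right) + g = 2 g^{2} + g = g + 2 g^{2}$)
$13 \left(-50 + m{\left(7 \right)}\right) = 13 \left(-50 + 7 \left(1 + 2 \cdot 7\right)\right) = 13 \left(-50 + 7 \left(1 + 14\right)\right) = 13 \left(-50 + 7 \cdot 15\right) = 13 \left(-50 + 105\right) = 13 \cdot 55 = 715$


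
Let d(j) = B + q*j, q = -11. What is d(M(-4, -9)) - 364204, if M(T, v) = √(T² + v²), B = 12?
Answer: -364192 - 11*√97 ≈ -3.6430e+5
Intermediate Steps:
d(j) = 12 - 11*j
d(M(-4, -9)) - 364204 = (12 - 11*√((-4)² + (-9)²)) - 364204 = (12 - 11*√(16 + 81)) - 364204 = (12 - 11*√97) - 364204 = -364192 - 11*√97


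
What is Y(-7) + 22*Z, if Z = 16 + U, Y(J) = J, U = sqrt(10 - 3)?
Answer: 345 + 22*sqrt(7) ≈ 403.21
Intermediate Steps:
U = sqrt(7) ≈ 2.6458
Z = 16 + sqrt(7) ≈ 18.646
Y(-7) + 22*Z = -7 + 22*(16 + sqrt(7)) = -7 + (352 + 22*sqrt(7)) = 345 + 22*sqrt(7)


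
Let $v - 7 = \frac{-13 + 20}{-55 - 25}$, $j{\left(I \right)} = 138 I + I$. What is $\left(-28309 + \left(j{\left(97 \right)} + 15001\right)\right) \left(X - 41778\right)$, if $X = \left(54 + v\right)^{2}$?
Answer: $- \frac{1705431497}{256} \approx -6.6618 \cdot 10^{6}$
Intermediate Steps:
$j{\left(I \right)} = 139 I$
$v = \frac{553}{80}$ ($v = 7 + \frac{-13 + 20}{-55 - 25} = 7 + \frac{7}{-80} = 7 + 7 \left(- \frac{1}{80}\right) = 7 - \frac{7}{80} = \frac{553}{80} \approx 6.9125$)
$X = \frac{23746129}{6400}$ ($X = \left(54 + \frac{553}{80}\right)^{2} = \left(\frac{4873}{80}\right)^{2} = \frac{23746129}{6400} \approx 3710.3$)
$\left(-28309 + \left(j{\left(97 \right)} + 15001\right)\right) \left(X - 41778\right) = \left(-28309 + \left(139 \cdot 97 + 15001\right)\right) \left(\frac{23746129}{6400} - 41778\right) = \left(-28309 + \left(13483 + 15001\right)\right) \left(- \frac{243633071}{6400}\right) = \left(-28309 + 28484\right) \left(- \frac{243633071}{6400}\right) = 175 \left(- \frac{243633071}{6400}\right) = - \frac{1705431497}{256}$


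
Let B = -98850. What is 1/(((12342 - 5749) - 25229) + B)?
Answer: -1/117486 ≈ -8.5116e-6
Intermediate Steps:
1/(((12342 - 5749) - 25229) + B) = 1/(((12342 - 5749) - 25229) - 98850) = 1/((6593 - 25229) - 98850) = 1/(-18636 - 98850) = 1/(-117486) = -1/117486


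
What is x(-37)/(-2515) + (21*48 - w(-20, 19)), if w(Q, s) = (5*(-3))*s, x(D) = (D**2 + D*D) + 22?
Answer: 649827/503 ≈ 1291.9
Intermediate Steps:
x(D) = 22 + 2*D**2 (x(D) = (D**2 + D**2) + 22 = 2*D**2 + 22 = 22 + 2*D**2)
w(Q, s) = -15*s
x(-37)/(-2515) + (21*48 - w(-20, 19)) = (22 + 2*(-37)**2)/(-2515) + (21*48 - (-15)*19) = (22 + 2*1369)*(-1/2515) + (1008 - 1*(-285)) = (22 + 2738)*(-1/2515) + (1008 + 285) = 2760*(-1/2515) + 1293 = -552/503 + 1293 = 649827/503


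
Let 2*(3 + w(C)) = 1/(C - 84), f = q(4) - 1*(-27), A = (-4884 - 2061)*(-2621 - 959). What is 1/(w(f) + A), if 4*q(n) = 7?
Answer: 221/5494744435 ≈ 4.0220e-8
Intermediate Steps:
q(n) = 7/4 (q(n) = (¼)*7 = 7/4)
A = 24863100 (A = -6945*(-3580) = 24863100)
f = 115/4 (f = 7/4 - 1*(-27) = 7/4 + 27 = 115/4 ≈ 28.750)
w(C) = -3 + 1/(2*(-84 + C)) (w(C) = -3 + 1/(2*(C - 84)) = -3 + 1/(2*(-84 + C)))
1/(w(f) + A) = 1/((505 - 6*115/4)/(2*(-84 + 115/4)) + 24863100) = 1/((505 - 345/2)/(2*(-221/4)) + 24863100) = 1/((½)*(-4/221)*(665/2) + 24863100) = 1/(-665/221 + 24863100) = 1/(5494744435/221) = 221/5494744435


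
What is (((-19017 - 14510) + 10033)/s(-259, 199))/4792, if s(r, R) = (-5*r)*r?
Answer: 11747/803630380 ≈ 1.4617e-5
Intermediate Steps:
s(r, R) = -5*r²
(((-19017 - 14510) + 10033)/s(-259, 199))/4792 = (((-19017 - 14510) + 10033)/((-5*(-259)²)))/4792 = ((-33527 + 10033)/((-5*67081)))*(1/4792) = -23494/(-335405)*(1/4792) = -23494*(-1/335405)*(1/4792) = (23494/335405)*(1/4792) = 11747/803630380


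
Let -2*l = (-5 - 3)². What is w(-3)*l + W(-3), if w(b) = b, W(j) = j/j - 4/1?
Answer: 93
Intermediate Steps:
W(j) = -3 (W(j) = 1 - 4*1 = 1 - 4 = -3)
l = -32 (l = -(-5 - 3)²/2 = -½*(-8)² = -½*64 = -32)
w(-3)*l + W(-3) = -3*(-32) - 3 = 96 - 3 = 93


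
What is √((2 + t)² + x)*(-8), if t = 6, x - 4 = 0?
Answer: -16*√17 ≈ -65.970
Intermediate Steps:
x = 4 (x = 4 + 0 = 4)
√((2 + t)² + x)*(-8) = √((2 + 6)² + 4)*(-8) = √(8² + 4)*(-8) = √(64 + 4)*(-8) = √68*(-8) = (2*√17)*(-8) = -16*√17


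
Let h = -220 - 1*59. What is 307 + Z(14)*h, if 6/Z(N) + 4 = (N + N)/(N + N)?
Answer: 865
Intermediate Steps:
h = -279 (h = -220 - 59 = -279)
Z(N) = -2 (Z(N) = 6/(-4 + (N + N)/(N + N)) = 6/(-4 + (2*N)/((2*N))) = 6/(-4 + (2*N)*(1/(2*N))) = 6/(-4 + 1) = 6/(-3) = 6*(-⅓) = -2)
307 + Z(14)*h = 307 - 2*(-279) = 307 + 558 = 865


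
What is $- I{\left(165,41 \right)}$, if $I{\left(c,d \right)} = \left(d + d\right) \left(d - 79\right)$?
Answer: $3116$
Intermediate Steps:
$I{\left(c,d \right)} = 2 d \left(-79 + d\right)$
$- I{\left(165,41 \right)} = - 2 \cdot 41 \left(-79 + 41\right) = - 2 \cdot 41 \left(-38\right) = \left(-1\right) \left(-3116\right) = 3116$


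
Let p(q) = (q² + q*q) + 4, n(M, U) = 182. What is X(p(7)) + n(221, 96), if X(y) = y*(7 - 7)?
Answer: 182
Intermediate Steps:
p(q) = 4 + 2*q² (p(q) = (q² + q²) + 4 = 2*q² + 4 = 4 + 2*q²)
X(y) = 0 (X(y) = y*0 = 0)
X(p(7)) + n(221, 96) = 0 + 182 = 182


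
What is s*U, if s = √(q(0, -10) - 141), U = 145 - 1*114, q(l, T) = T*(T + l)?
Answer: 31*I*√41 ≈ 198.5*I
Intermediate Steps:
U = 31 (U = 145 - 114 = 31)
s = I*√41 (s = √(-10*(-10 + 0) - 141) = √(-10*(-10) - 141) = √(100 - 141) = √(-41) = I*√41 ≈ 6.4031*I)
s*U = (I*√41)*31 = 31*I*√41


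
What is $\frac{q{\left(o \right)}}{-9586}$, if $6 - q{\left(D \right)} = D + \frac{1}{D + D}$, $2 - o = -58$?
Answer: $\frac{6481}{1150320} \approx 0.0056341$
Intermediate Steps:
$o = 60$ ($o = 2 - -58 = 2 + 58 = 60$)
$q{\left(D \right)} = 6 - D - \frac{1}{2 D}$ ($q{\left(D \right)} = 6 - \left(D + \frac{1}{D + D}\right) = 6 - \left(D + \frac{1}{2 D}\right) = 6 - D - \frac{1}{2 D}$)
$\frac{q{\left(o \right)}}{-9586} = \frac{6 - 60 - \frac{1}{2 \cdot 60}}{-9586} = \left(6 - 60 - \frac{1}{120}\right) \left(- \frac{1}{9586}\right) = \left(- \frac{6481}{120}\right) \left(- \frac{1}{9586}\right) = \frac{6481}{1150320}$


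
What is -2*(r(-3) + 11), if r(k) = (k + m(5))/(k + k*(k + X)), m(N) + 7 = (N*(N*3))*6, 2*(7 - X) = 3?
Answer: 1298/21 ≈ 61.810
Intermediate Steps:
X = 11/2 (X = 7 - ½*3 = 7 - 3/2 = 11/2 ≈ 5.5000)
m(N) = -7 + 18*N² (m(N) = -7 + (N*(N*3))*6 = -7 + (N*(3*N))*6 = -7 + (3*N²)*6 = -7 + 18*N²)
r(k) = (443 + k)/(k + k*(11/2 + k)) (r(k) = (k + (-7 + 18*5²))/(k + k*(k + 11/2)) = (k + (-7 + 18*25))/(k + k*(11/2 + k)) = (k + (-7 + 450))/(k + k*(11/2 + k)) = (k + 443)/(k + k*(11/2 + k)) = (443 + k)/(k + k*(11/2 + k)))
-2*(r(-3) + 11) = -2*(2*(443 - 3)/(-3*(13 + 2*(-3))) + 11) = -2*(2*(-⅓)*440/(13 - 6) + 11) = -2*(2*(-⅓)*440/7 + 11) = -2*(2*(-⅓)*(⅐)*440 + 11) = -2*(-880/21 + 11) = -2*(-649/21) = 1298/21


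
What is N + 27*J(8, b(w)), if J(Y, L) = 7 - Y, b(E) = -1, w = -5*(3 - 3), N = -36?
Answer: -63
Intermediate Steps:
w = 0 (w = -5*0 = 0)
N + 27*J(8, b(w)) = -36 + 27*(7 - 1*8) = -36 + 27*(7 - 8) = -36 + 27*(-1) = -36 - 27 = -63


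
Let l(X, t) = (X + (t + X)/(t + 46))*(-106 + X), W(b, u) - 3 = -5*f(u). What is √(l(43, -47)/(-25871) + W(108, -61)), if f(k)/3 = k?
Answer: 3*√68277992941/25871 ≈ 30.300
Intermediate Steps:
f(k) = 3*k
W(b, u) = 3 - 15*u
l(X, t) = (-106 + X)*(X + (X + t)/(46 + t)) (l(X, t) = (X + (X + t)/(46 + t))*(-106 + X) = (-106 + X)*(X + (X + t)/(46 + t)))
√(l(43, -47)/(-25871) + W(108, -61)) = √(((-4982*43 - 106*(-47) + 47*43² - 47*43² - 105*43*(-47))/(46 - 47))/(-25871) + (3 - 15*(-61))) = √(((-214226 + 4982 + 47*1849 - 47*1849 + 212205)/(-1))*(-1/25871) + (3 + 915)) = √(-(-214226 + 4982 + 86903 - 86903 + 212205)*(-1/25871) + 918) = √(-1*2961*(-1/25871) + 918) = √(-2961*(-1/25871) + 918) = √(2961/25871 + 918) = √(23752539/25871) = 3*√68277992941/25871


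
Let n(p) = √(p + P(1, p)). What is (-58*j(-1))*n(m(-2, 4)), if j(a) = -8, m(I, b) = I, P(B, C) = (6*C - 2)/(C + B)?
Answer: 928*√3 ≈ 1607.3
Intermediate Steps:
P(B, C) = (-2 + 6*C)/(B + C)
n(p) = √(p + 2*(-1 + 3*p)/(1 + p))
(-58*j(-1))*n(m(-2, 4)) = (-58*(-8))*√((-2 + (-2)² + 7*(-2))/(1 - 2)) = 464*√((-2 + 4 - 14)/(-1)) = 464*√(-1*(-12)) = 464*√12 = 464*(2*√3) = 928*√3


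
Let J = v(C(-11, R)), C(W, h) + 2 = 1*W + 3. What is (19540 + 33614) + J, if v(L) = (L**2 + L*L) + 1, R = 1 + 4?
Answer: 53355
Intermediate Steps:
R = 5
C(W, h) = 1 + W (C(W, h) = -2 + (1*W + 3) = -2 + (W + 3) = -2 + (3 + W) = 1 + W)
v(L) = 1 + 2*L**2 (v(L) = (L**2 + L**2) + 1 = 2*L**2 + 1 = 1 + 2*L**2)
J = 201 (J = 1 + 2*(1 - 11)**2 = 1 + 2*(-10)**2 = 1 + 2*100 = 1 + 200 = 201)
(19540 + 33614) + J = (19540 + 33614) + 201 = 53154 + 201 = 53355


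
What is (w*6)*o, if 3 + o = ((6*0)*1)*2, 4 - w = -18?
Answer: -396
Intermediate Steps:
w = 22 (w = 4 - 1*(-18) = 4 + 18 = 22)
o = -3 (o = -3 + ((6*0)*1)*2 = -3 + (0*1)*2 = -3 + 0*2 = -3 + 0 = -3)
(w*6)*o = (22*6)*(-3) = 132*(-3) = -396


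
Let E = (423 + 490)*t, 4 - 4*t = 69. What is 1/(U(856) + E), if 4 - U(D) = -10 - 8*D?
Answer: -4/31897 ≈ -0.00012540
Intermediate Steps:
t = -65/4 (t = 1 - 1/4*69 = 1 - 69/4 = -65/4 ≈ -16.250)
U(D) = 14 + 8*D (U(D) = 4 - (-10 - 8*D) = 4 + (10 + 8*D) = 14 + 8*D)
E = -59345/4 (E = (423 + 490)*(-65/4) = 913*(-65/4) = -59345/4 ≈ -14836.)
1/(U(856) + E) = 1/((14 + 8*856) - 59345/4) = 1/((14 + 6848) - 59345/4) = 1/(6862 - 59345/4) = 1/(-31897/4) = -4/31897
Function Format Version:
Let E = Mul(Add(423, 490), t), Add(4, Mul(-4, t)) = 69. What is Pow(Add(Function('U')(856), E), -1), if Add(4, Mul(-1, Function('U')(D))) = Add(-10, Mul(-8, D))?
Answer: Rational(-4, 31897) ≈ -0.00012540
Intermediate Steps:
t = Rational(-65, 4) (t = Add(1, Mul(Rational(-1, 4), 69)) = Add(1, Rational(-69, 4)) = Rational(-65, 4) ≈ -16.250)
Function('U')(D) = Add(14, Mul(8, D)) (Function('U')(D) = Add(4, Mul(-1, Add(-10, Mul(-8, D)))) = Add(4, Add(10, Mul(8, D))) = Add(14, Mul(8, D)))
E = Rational(-59345, 4) (E = Mul(Add(423, 490), Rational(-65, 4)) = Mul(913, Rational(-65, 4)) = Rational(-59345, 4) ≈ -14836.)
Pow(Add(Function('U')(856), E), -1) = Pow(Add(Add(14, Mul(8, 856)), Rational(-59345, 4)), -1) = Pow(Add(Add(14, 6848), Rational(-59345, 4)), -1) = Pow(Add(6862, Rational(-59345, 4)), -1) = Pow(Rational(-31897, 4), -1) = Rational(-4, 31897)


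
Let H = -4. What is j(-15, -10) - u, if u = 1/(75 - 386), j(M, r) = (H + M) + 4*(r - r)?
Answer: -5908/311 ≈ -18.997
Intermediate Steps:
j(M, r) = -4 + M (j(M, r) = (-4 + M) + 4*(r - r) = (-4 + M) + 4*0 = (-4 + M) + 0 = -4 + M)
u = -1/311 (u = 1/(-311) = -1/311 ≈ -0.0032154)
j(-15, -10) - u = (-4 - 15) - 1*(-1/311) = -19 + 1/311 = -5908/311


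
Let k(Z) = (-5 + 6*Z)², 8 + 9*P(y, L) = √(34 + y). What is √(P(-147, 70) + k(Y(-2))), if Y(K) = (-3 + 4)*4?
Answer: √(3241 + I*√113)/3 ≈ 18.977 + 0.031121*I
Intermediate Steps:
Y(K) = 4 (Y(K) = 1*4 = 4)
P(y, L) = -8/9 + √(34 + y)/9
√(P(-147, 70) + k(Y(-2))) = √((-8/9 + √(34 - 147)/9) + (-5 + 6*4)²) = √((-8/9 + √(-113)/9) + (-5 + 24)²) = √((-8/9 + (I*√113)/9) + 19²) = √((-8/9 + I*√113/9) + 361) = √(3241/9 + I*√113/9)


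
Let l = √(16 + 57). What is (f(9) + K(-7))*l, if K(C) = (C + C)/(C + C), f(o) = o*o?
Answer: 82*√73 ≈ 700.61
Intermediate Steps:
f(o) = o²
l = √73 ≈ 8.5440
K(C) = 1 (K(C) = (2*C)/((2*C)) = (2*C)*(1/(2*C)) = 1)
(f(9) + K(-7))*l = (9² + 1)*√73 = (81 + 1)*√73 = 82*√73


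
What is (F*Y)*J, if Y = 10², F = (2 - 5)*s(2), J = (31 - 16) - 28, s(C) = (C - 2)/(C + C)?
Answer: 0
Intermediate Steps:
s(C) = (-2 + C)/(2*C) (s(C) = (-2 + C)/((2*C)) = (-2 + C)*(1/(2*C)) = (-2 + C)/(2*C))
J = -13 (J = 15 - 28 = -13)
F = 0 (F = (2 - 5)*((½)*(-2 + 2)/2) = -3*0/(2*2) = -3*0 = 0)
Y = 100
(F*Y)*J = (0*100)*(-13) = 0*(-13) = 0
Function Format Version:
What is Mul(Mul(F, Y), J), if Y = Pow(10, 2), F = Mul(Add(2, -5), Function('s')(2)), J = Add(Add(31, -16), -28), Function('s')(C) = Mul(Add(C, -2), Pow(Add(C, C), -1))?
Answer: 0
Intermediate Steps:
Function('s')(C) = Mul(Rational(1, 2), Pow(C, -1), Add(-2, C)) (Function('s')(C) = Mul(Add(-2, C), Pow(Mul(2, C), -1)) = Mul(Add(-2, C), Mul(Rational(1, 2), Pow(C, -1))) = Mul(Rational(1, 2), Pow(C, -1), Add(-2, C)))
J = -13 (J = Add(15, -28) = -13)
F = 0 (F = Mul(Add(2, -5), Mul(Rational(1, 2), Pow(2, -1), Add(-2, 2))) = Mul(-3, Mul(Rational(1, 2), Rational(1, 2), 0)) = Mul(-3, 0) = 0)
Y = 100
Mul(Mul(F, Y), J) = Mul(Mul(0, 100), -13) = Mul(0, -13) = 0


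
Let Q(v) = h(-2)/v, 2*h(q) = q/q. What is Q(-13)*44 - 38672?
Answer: -502758/13 ≈ -38674.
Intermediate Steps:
h(q) = ½ (h(q) = (q/q)/2 = (½)*1 = ½)
Q(v) = 1/(2*v)
Q(-13)*44 - 38672 = ((½)/(-13))*44 - 38672 = ((½)*(-1/13))*44 - 38672 = -1/26*44 - 38672 = -22/13 - 38672 = -502758/13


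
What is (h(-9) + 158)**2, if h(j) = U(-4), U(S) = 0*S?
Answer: 24964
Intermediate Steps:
U(S) = 0
h(j) = 0
(h(-9) + 158)**2 = (0 + 158)**2 = 158**2 = 24964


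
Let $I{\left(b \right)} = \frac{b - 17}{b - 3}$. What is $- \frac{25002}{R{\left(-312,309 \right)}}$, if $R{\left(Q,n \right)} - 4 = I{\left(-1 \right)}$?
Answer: $- \frac{50004}{17} \approx -2941.4$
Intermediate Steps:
$I{\left(b \right)} = \frac{-17 + b}{-3 + b}$
$R{\left(Q,n \right)} = \frac{17}{2}$ ($R{\left(Q,n \right)} = 4 + \frac{-17 - 1}{-3 - 1} = 4 + \frac{1}{-4} \left(-18\right) = 4 - - \frac{9}{2} = 4 + \frac{9}{2} = \frac{17}{2}$)
$- \frac{25002}{R{\left(-312,309 \right)}} = - \frac{25002}{\frac{17}{2}} = \left(-25002\right) \frac{2}{17} = - \frac{50004}{17}$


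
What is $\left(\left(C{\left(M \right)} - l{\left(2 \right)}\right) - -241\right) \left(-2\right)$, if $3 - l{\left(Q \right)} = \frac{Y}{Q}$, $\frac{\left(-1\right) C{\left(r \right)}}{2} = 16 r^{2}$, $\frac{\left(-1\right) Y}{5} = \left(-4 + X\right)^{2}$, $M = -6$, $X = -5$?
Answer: $2233$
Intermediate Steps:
$Y = -405$ ($Y = - 5 \left(-4 - 5\right)^{2} = - 5 \left(-9\right)^{2} = \left(-5\right) 81 = -405$)
$C{\left(r \right)} = - 32 r^{2}$ ($C{\left(r \right)} = - 2 \cdot 16 r^{2} = - 32 r^{2}$)
$l{\left(Q \right)} = 3 + \frac{405}{Q}$ ($l{\left(Q \right)} = 3 - - \frac{405}{Q} = 3 + \frac{405}{Q}$)
$\left(\left(C{\left(M \right)} - l{\left(2 \right)}\right) - -241\right) \left(-2\right) = \left(\left(- 32 \left(-6\right)^{2} - \left(3 + \frac{405}{2}\right)\right) - -241\right) \left(-2\right) = \left(\left(\left(-32\right) 36 - \left(3 + 405 \cdot \frac{1}{2}\right)\right) + 241\right) \left(-2\right) = \left(\left(-1152 - \left(3 + \frac{405}{2}\right)\right) + 241\right) \left(-2\right) = \left(\left(-1152 - \frac{411}{2}\right) + 241\right) \left(-2\right) = \left(- \frac{2715}{2} + 241\right) \left(-2\right) = \left(- \frac{2233}{2}\right) \left(-2\right) = 2233$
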